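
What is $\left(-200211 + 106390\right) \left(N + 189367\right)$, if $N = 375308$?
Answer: $-52978373175$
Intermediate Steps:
$\left(-200211 + 106390\right) \left(N + 189367\right) = \left(-200211 + 106390\right) \left(375308 + 189367\right) = \left(-93821\right) 564675 = -52978373175$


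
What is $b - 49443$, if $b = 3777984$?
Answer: $3728541$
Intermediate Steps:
$b - 49443 = 3777984 - 49443 = 3728541$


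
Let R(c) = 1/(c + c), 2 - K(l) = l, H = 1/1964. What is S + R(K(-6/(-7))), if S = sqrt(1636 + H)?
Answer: 7/16 + sqrt(1577634555)/982 ≈ 40.885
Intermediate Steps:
H = 1/1964 ≈ 0.00050917
K(l) = 2 - l
R(c) = 1/(2*c)
S = sqrt(1577634555)/982 (S = sqrt(1636 + 1/1964) = sqrt(3213105/1964) = sqrt(1577634555)/982 ≈ 40.448)
S + R(K(-6/(-7))) = sqrt(1577634555)/982 + 1/(2*(2 - (-6)/(-7))) = sqrt(1577634555)/982 + 1/(2*(2 - (-6)*(-1)/7)) = sqrt(1577634555)/982 + 1/(2*(2 - 1*6/7)) = sqrt(1577634555)/982 + 1/(2*(2 - 6/7)) = sqrt(1577634555)/982 + 1/(2*(8/7)) = sqrt(1577634555)/982 + (1/2)*(7/8) = sqrt(1577634555)/982 + 7/16 = 7/16 + sqrt(1577634555)/982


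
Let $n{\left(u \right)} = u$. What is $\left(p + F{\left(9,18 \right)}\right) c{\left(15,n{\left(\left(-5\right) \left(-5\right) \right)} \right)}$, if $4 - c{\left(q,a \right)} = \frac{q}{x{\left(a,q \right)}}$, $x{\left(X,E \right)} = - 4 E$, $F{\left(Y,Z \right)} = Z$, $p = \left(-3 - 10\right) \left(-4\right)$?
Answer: $\frac{595}{2} \approx 297.5$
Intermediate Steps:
$p = 52$ ($p = \left(-13\right) \left(-4\right) = 52$)
$c{\left(q,a \right)} = \frac{17}{4}$ ($c{\left(q,a \right)} = 4 - \frac{q}{\left(-4\right) q} = 4 - q \left(- \frac{1}{4 q}\right) = 4 - - \frac{1}{4} = 4 + \frac{1}{4} = \frac{17}{4}$)
$\left(p + F{\left(9,18 \right)}\right) c{\left(15,n{\left(\left(-5\right) \left(-5\right) \right)} \right)} = \left(52 + 18\right) \frac{17}{4} = 70 \cdot \frac{17}{4} = \frac{595}{2}$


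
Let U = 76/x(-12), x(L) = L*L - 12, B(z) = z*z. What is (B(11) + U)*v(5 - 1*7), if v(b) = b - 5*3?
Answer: -68204/33 ≈ -2066.8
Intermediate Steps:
B(z) = z²
v(b) = -15 + b (v(b) = b - 15 = -15 + b)
x(L) = -12 + L² (x(L) = L² - 12 = -12 + L²)
U = 19/33 (U = 76/(-12 + (-12)²) = 76/(-12 + 144) = 76/132 = 76*(1/132) = 19/33 ≈ 0.57576)
(B(11) + U)*v(5 - 1*7) = (11² + 19/33)*(-15 + (5 - 1*7)) = (121 + 19/33)*(-15 + (5 - 7)) = 4012*(-15 - 2)/33 = (4012/33)*(-17) = -68204/33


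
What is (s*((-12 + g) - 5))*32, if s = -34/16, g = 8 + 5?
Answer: 272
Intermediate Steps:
g = 13
s = -17/8 (s = -34*1/16 = -17/8 ≈ -2.1250)
(s*((-12 + g) - 5))*32 = -17*((-12 + 13) - 5)/8*32 = -17*(1 - 5)/8*32 = -17/8*(-4)*32 = (17/2)*32 = 272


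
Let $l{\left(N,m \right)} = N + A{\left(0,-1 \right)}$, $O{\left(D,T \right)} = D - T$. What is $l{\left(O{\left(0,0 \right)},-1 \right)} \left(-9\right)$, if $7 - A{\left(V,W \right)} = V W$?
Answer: $-63$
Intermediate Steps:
$A{\left(V,W \right)} = 7 - V W$
$l{\left(N,m \right)} = 7 + N$ ($l{\left(N,m \right)} = N + \left(7 - 0 \left(-1\right)\right) = N + \left(7 + 0\right) = N + 7 = 7 + N$)
$l{\left(O{\left(0,0 \right)},-1 \right)} \left(-9\right) = \left(7 + \left(0 - 0\right)\right) \left(-9\right) = \left(7 + \left(0 + 0\right)\right) \left(-9\right) = \left(7 + 0\right) \left(-9\right) = 7 \left(-9\right) = -63$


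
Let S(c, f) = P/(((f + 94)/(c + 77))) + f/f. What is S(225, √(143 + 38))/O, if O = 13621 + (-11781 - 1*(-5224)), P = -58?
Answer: -1637849/61138920 + 4379*√181/15284730 ≈ -0.022935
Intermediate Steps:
O = 7064 (O = 13621 + (-11781 + 5224) = 13621 - 6557 = 7064)
S(c, f) = 1 - 58*(77 + c)/(94 + f) (S(c, f) = -58*(c + 77)/(f + 94) + f/f = -58*(77 + c)/(94 + f) + 1 = 1 - 58*(77 + c)/(94 + f))
S(225, √(143 + 38))/O = ((-4372 + √(143 + 38) - 58*225)/(94 + √(143 + 38)))/7064 = ((-4372 + √181 - 13050)/(94 + √181))*(1/7064) = ((-17422 + √181)/(94 + √181))*(1/7064) = (-17422 + √181)/(7064*(94 + √181))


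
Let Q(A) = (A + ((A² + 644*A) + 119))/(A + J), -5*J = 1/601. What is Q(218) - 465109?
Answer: -101374029812/218363 ≈ -4.6425e+5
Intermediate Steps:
J = -1/3005 (J = -⅕/601 = -⅕*1/601 = -1/3005 ≈ -0.00033278)
Q(A) = (119 + A² + 645*A)/(-1/3005 + A) (Q(A) = (A + ((A² + 644*A) + 119))/(A - 1/3005) = (A + (119 + A² + 644*A))/(-1/3005 + A) = (119 + A² + 645*A)/(-1/3005 + A))
Q(218) - 465109 = 3005*(119 + 218² + 645*218)/(-1 + 3005*218) - 465109 = 3005*(119 + 47524 + 140610)/(-1 + 655090) - 465109 = 3005*188253/655089 - 465109 = 3005*(1/655089)*188253 - 465109 = 188566755/218363 - 465109 = -101374029812/218363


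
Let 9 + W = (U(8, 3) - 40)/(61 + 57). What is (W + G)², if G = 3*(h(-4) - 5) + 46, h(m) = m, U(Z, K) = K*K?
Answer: 1320201/13924 ≈ 94.815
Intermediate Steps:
U(Z, K) = K²
G = 19 (G = 3*(-4 - 5) + 46 = 3*(-9) + 46 = -27 + 46 = 19)
W = -1093/118 (W = -9 + (3² - 40)/(61 + 57) = -9 + (9 - 40)/118 = -9 - 31*1/118 = -9 - 31/118 = -1093/118 ≈ -9.2627)
(W + G)² = (-1093/118 + 19)² = (1149/118)² = 1320201/13924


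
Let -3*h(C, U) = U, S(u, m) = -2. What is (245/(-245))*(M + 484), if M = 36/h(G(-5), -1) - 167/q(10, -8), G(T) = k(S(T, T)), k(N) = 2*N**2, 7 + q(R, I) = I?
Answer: -9047/15 ≈ -603.13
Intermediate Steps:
q(R, I) = -7 + I
G(T) = 8 (G(T) = 2*(-2)**2 = 2*4 = 8)
h(C, U) = -U/3
M = 1787/15 (M = 36/((-1/3*(-1))) - 167/(-7 - 8) = 36/(1/3) - 167/(-15) = 36*3 - 167*(-1/15) = 108 + 167/15 = 1787/15 ≈ 119.13)
(245/(-245))*(M + 484) = (245/(-245))*(1787/15 + 484) = (245*(-1/245))*(9047/15) = -1*9047/15 = -9047/15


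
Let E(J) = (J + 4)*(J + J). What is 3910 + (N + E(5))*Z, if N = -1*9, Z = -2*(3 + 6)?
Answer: 2452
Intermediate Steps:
E(J) = 2*J*(4 + J) (E(J) = (4 + J)*(2*J) = 2*J*(4 + J))
Z = -18 (Z = -2*9 = -18)
N = -9
3910 + (N + E(5))*Z = 3910 + (-9 + 2*5*(4 + 5))*(-18) = 3910 + (-9 + 2*5*9)*(-18) = 3910 + (-9 + 90)*(-18) = 3910 + 81*(-18) = 3910 - 1458 = 2452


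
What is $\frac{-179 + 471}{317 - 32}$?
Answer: $\frac{292}{285} \approx 1.0246$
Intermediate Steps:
$\frac{-179 + 471}{317 - 32} = \frac{292}{285}$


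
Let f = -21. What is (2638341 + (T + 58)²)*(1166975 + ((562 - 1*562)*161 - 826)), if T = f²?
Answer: 3367070985958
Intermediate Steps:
T = 441 (T = (-21)² = 441)
(2638341 + (T + 58)²)*(1166975 + ((562 - 1*562)*161 - 826)) = (2638341 + (441 + 58)²)*(1166975 + ((562 - 1*562)*161 - 826)) = (2638341 + 499²)*(1166975 + ((562 - 562)*161 - 826)) = (2638341 + 249001)*(1166975 + (0*161 - 826)) = 2887342*(1166975 + (0 - 826)) = 2887342*(1166975 - 826) = 2887342*1166149 = 3367070985958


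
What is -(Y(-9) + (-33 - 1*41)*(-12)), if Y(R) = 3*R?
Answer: -861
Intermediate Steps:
-(Y(-9) + (-33 - 1*41)*(-12)) = -(3*(-9) + (-33 - 1*41)*(-12)) = -(-27 + (-33 - 41)*(-12)) = -(-27 - 74*(-12)) = -(-27 + 888) = -1*861 = -861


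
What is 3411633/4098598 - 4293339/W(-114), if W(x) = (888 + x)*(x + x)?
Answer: 3033121389583/120547964376 ≈ 25.161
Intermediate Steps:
W(x) = 2*x*(888 + x) (W(x) = (888 + x)*(2*x) = 2*x*(888 + x))
3411633/4098598 - 4293339/W(-114) = 3411633/4098598 - 4293339*(-1/(228*(888 - 114))) = 3411633*(1/4098598) - 4293339/(2*(-114)*774) = 3411633/4098598 - 4293339/(-176472) = 3411633/4098598 - 4293339*(-1/176472) = 3411633/4098598 + 1431113/58824 = 3033121389583/120547964376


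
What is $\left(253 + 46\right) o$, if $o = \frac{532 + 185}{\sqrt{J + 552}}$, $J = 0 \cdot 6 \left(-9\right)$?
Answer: $\frac{3107 \sqrt{138}}{4} \approx 9124.8$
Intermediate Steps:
$J = 0$ ($J = 0 \left(-9\right) = 0$)
$o = \frac{239 \sqrt{138}}{92}$ ($o = \frac{532 + 185}{\sqrt{0 + 552}} = \frac{717}{\sqrt{552}} = \frac{717}{2 \sqrt{138}} = 717 \frac{\sqrt{138}}{276} = \frac{239 \sqrt{138}}{92} \approx 30.518$)
$\left(253 + 46\right) o = \left(253 + 46\right) \frac{239 \sqrt{138}}{92} = 299 \frac{239 \sqrt{138}}{92} = \frac{3107 \sqrt{138}}{4}$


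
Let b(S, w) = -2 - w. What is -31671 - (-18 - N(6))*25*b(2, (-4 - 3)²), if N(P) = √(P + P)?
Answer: -54621 - 2550*√3 ≈ -59038.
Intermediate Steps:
N(P) = √2*√P (N(P) = √(2*P) = √2*√P)
-31671 - (-18 - N(6))*25*b(2, (-4 - 3)²) = -31671 - (-18 - √2*√6)*25*(-2 - (-4 - 3)²) = -31671 - (-18 - 2*√3)*25*(-2 - 1*(-7)²) = -31671 - (-18 - 2*√3)*25*(-2 - 1*49) = -31671 - (-450 - 50*√3)*(-2 - 49) = -31671 - (-450 - 50*√3)*(-51) = -31671 - (22950 + 2550*√3) = -31671 + (-22950 - 2550*√3) = -54621 - 2550*√3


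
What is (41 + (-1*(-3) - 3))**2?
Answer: 1681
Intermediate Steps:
(41 + (-1*(-3) - 3))**2 = (41 + (3 - 3))**2 = (41 + 0)**2 = 41**2 = 1681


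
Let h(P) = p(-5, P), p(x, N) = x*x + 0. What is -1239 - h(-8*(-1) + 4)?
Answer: -1264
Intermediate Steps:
p(x, N) = x² (p(x, N) = x² + 0 = x²)
h(P) = 25 (h(P) = (-5)² = 25)
-1239 - h(-8*(-1) + 4) = -1239 - 1*25 = -1239 - 25 = -1264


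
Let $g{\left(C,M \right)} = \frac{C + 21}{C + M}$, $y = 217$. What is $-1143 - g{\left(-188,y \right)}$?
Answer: $- \frac{32980}{29} \approx -1137.2$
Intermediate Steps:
$g{\left(C,M \right)} = \frac{21 + C}{C + M}$
$-1143 - g{\left(-188,y \right)} = -1143 - \frac{21 - 188}{-188 + 217} = -1143 - \frac{1}{29} \left(-167\right) = -1143 - - \frac{167}{29} = -1143 + \frac{167}{29} = - \frac{32980}{29}$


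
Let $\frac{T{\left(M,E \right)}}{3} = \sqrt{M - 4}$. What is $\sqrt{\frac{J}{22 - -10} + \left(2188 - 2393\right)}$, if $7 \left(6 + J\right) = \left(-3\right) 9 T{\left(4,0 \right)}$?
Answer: $\frac{7 i \sqrt{67}}{4} \approx 14.324 i$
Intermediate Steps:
$T{\left(M,E \right)} = 3 \sqrt{-4 + M}$ ($T{\left(M,E \right)} = 3 \sqrt{M - 4} = 3 \sqrt{-4 + M}$)
$J = -6$ ($J = -6 + \frac{\left(-3\right) 9 \cdot 3 \sqrt{-4 + 4}}{7} = -6 + \frac{\left(-27\right) 3 \sqrt{0}}{7} = -6 + \frac{\left(-27\right) 3 \cdot 0}{7} = -6 + \frac{\left(-27\right) 0}{7} = -6 + \frac{1}{7} \cdot 0 = -6 + 0 = -6$)
$\sqrt{\frac{J}{22 - -10} + \left(2188 - 2393\right)} = \sqrt{- \frac{6}{22 - -10} + \left(2188 - 2393\right)} = \sqrt{- \frac{6}{22 + 10} + \left(2188 - 2393\right)} = \sqrt{- \frac{6}{32} - 205} = \sqrt{\left(-6\right) \frac{1}{32} - 205} = \sqrt{- \frac{3}{16} - 205} = \sqrt{- \frac{3283}{16}} = \frac{7 i \sqrt{67}}{4}$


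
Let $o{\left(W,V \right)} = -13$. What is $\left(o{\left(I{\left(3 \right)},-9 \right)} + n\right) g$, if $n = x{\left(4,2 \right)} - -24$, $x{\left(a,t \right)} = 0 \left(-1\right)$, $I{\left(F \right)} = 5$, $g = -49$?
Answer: $-539$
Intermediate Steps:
$x{\left(a,t \right)} = 0$
$n = 24$ ($n = 0 - -24 = 0 + 24 = 24$)
$\left(o{\left(I{\left(3 \right)},-9 \right)} + n\right) g = \left(-13 + 24\right) \left(-49\right) = 11 \left(-49\right) = -539$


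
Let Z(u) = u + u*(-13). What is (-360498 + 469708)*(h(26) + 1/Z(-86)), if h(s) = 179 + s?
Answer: 11552288405/516 ≈ 2.2388e+7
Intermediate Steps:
Z(u) = -12*u (Z(u) = u - 13*u = -12*u)
(-360498 + 469708)*(h(26) + 1/Z(-86)) = (-360498 + 469708)*((179 + 26) + 1/(-12*(-86))) = 109210*(205 + 1/1032) = 109210*(211561/1032) = 11552288405/516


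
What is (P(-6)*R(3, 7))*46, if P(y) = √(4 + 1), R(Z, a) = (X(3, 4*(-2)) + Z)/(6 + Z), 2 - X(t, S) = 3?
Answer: 92*√5/9 ≈ 22.858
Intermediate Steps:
X(t, S) = -1 (X(t, S) = 2 - 1*3 = 2 - 3 = -1)
R(Z, a) = (-1 + Z)/(6 + Z)
P(y) = √5
(P(-6)*R(3, 7))*46 = (√5*((-1 + 3)/(6 + 3)))*46 = (√5*(2/9))*46 = (2*√5/9)*46 = 92*√5/9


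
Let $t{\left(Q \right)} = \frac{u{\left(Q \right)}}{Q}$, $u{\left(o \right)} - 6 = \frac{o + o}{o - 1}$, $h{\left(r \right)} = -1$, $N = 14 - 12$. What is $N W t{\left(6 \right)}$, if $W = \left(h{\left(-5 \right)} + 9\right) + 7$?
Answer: $42$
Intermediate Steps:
$N = 2$ ($N = 14 - 12 = 2$)
$W = 15$ ($W = \left(-1 + 9\right) + 7 = 8 + 7 = 15$)
$u{\left(o \right)} = 6 + \frac{2 o}{-1 + o}$ ($u{\left(o \right)} = 6 + \frac{o + o}{o - 1} = 6 + \frac{2 o}{-1 + o}$)
$t{\left(Q \right)} = \frac{2 \left(-3 + 4 Q\right)}{Q \left(-1 + Q\right)}$ ($t{\left(Q \right)} = \frac{2 \frac{1}{-1 + Q} \left(-3 + 4 Q\right)}{Q} = \frac{2 \left(-3 + 4 Q\right)}{Q \left(-1 + Q\right)}$)
$N W t{\left(6 \right)} = 2 \cdot 15 \frac{2 \left(-3 + 4 \cdot 6\right)}{6 \left(-1 + 6\right)} = 30 \cdot 2 \cdot \frac{1}{6} \cdot \frac{1}{5} \left(-3 + 24\right) = 30 \cdot 2 \cdot \frac{1}{6} \cdot \frac{1}{5} \cdot 21 = 30 \cdot \frac{7}{5} = 42$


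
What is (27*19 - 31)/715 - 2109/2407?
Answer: -347761/1721005 ≈ -0.20207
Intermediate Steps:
(27*19 - 31)/715 - 2109/2407 = (513 - 31)*(1/715) - 2109*1/2407 = 482*(1/715) - 2109/2407 = 482/715 - 2109/2407 = -347761/1721005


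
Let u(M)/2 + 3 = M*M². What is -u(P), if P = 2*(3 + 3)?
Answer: -3450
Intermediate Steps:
P = 12 (P = 2*6 = 12)
u(M) = -6 + 2*M³ (u(M) = -6 + 2*(M*M²) = -6 + 2*M³)
-u(P) = -(-6 + 2*12³) = -(-6 + 2*1728) = -(-6 + 3456) = -1*3450 = -3450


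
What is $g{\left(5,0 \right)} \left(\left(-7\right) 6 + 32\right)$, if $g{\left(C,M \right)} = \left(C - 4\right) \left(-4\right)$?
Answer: $40$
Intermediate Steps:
$g{\left(C,M \right)} = 16 - 4 C$ ($g{\left(C,M \right)} = \left(-4 + C\right) \left(-4\right) = 16 - 4 C$)
$g{\left(5,0 \right)} \left(\left(-7\right) 6 + 32\right) = \left(16 - 20\right) \left(\left(-7\right) 6 + 32\right) = \left(16 - 20\right) \left(-42 + 32\right) = \left(-4\right) \left(-10\right) = 40$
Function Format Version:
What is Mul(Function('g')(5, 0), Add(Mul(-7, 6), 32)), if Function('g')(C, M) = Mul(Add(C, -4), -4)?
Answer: 40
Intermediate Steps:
Function('g')(C, M) = Add(16, Mul(-4, C)) (Function('g')(C, M) = Mul(Add(-4, C), -4) = Add(16, Mul(-4, C)))
Mul(Function('g')(5, 0), Add(Mul(-7, 6), 32)) = Mul(Add(16, Mul(-4, 5)), Add(Mul(-7, 6), 32)) = Mul(Add(16, -20), Add(-42, 32)) = Mul(-4, -10) = 40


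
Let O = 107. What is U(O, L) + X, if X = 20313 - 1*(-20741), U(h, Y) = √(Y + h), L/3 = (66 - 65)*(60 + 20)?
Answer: 41054 + √347 ≈ 41073.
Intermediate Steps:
L = 240 (L = 3*((66 - 65)*(60 + 20)) = 3*(1*80) = 3*80 = 240)
X = 41054 (X = 20313 + 20741 = 41054)
U(O, L) + X = √(240 + 107) + 41054 = √347 + 41054 = 41054 + √347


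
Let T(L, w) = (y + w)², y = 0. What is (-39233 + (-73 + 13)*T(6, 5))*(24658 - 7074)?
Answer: -716249072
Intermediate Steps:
T(L, w) = w² (T(L, w) = (0 + w)² = w²)
(-39233 + (-73 + 13)*T(6, 5))*(24658 - 7074) = (-39233 + (-73 + 13)*5²)*(24658 - 7074) = (-39233 - 60*25)*17584 = (-39233 - 1500)*17584 = -40733*17584 = -716249072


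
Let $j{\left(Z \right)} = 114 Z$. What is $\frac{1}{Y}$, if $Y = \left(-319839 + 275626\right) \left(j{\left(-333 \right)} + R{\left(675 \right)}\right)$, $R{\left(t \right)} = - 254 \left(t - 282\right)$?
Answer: $\frac{1}{6091843992} \approx 1.6415 \cdot 10^{-10}$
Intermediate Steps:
$R{\left(t \right)} = 71628 - 254 t$ ($R{\left(t \right)} = - 254 \left(-282 + t\right) = 71628 - 254 t$)
$Y = 6091843992$ ($Y = \left(-319839 + 275626\right) \left(114 \left(-333\right) + \left(71628 - 171450\right)\right) = - 44213 \left(-37962 + \left(71628 - 171450\right)\right) = - 44213 \left(-37962 - 99822\right) = \left(-44213\right) \left(-137784\right) = 6091843992$)
$\frac{1}{Y} = \frac{1}{6091843992}$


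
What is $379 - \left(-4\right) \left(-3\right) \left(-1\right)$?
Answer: $391$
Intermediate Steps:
$379 - \left(-4\right) \left(-3\right) \left(-1\right) = 379 - 12 \left(-1\right) = 379 - -12 = 379 + 12 = 391$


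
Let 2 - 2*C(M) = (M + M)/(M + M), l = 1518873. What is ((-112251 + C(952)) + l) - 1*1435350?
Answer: -57455/2 ≈ -28728.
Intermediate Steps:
C(M) = ½ (C(M) = 1 - (M + M)/(2*(M + M)) = 1 - 2*M/(2*(2*M)) = 1 - 2*M*1/(2*M)/2 = 1 - ½*1 = 1 - ½ = ½)
((-112251 + C(952)) + l) - 1*1435350 = ((-112251 + ½) + 1518873) - 1*1435350 = (-224501/2 + 1518873) - 1435350 = 2813245/2 - 1435350 = -57455/2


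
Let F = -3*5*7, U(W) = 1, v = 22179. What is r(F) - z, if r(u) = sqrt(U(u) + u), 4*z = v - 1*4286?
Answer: -17893/4 + 2*I*sqrt(26) ≈ -4473.3 + 10.198*I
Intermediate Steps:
z = 17893/4 (z = (22179 - 1*4286)/4 = (22179 - 4286)/4 = (1/4)*17893 = 17893/4 ≈ 4473.3)
F = -105 (F = -15*7 = -105)
r(u) = sqrt(1 + u)
r(F) - z = sqrt(1 - 105) - 1*17893/4 = sqrt(-104) - 17893/4 = 2*I*sqrt(26) - 17893/4 = -17893/4 + 2*I*sqrt(26)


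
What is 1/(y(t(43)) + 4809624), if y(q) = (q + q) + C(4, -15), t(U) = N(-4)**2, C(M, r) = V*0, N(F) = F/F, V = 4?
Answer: 1/4809626 ≈ 2.0792e-7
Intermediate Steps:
N(F) = 1
C(M, r) = 0 (C(M, r) = 4*0 = 0)
t(U) = 1 (t(U) = 1**2 = 1)
y(q) = 2*q (y(q) = (q + q) + 0 = 2*q + 0 = 2*q)
1/(y(t(43)) + 4809624) = 1/(2*1 + 4809624) = 1/(2 + 4809624) = 1/4809626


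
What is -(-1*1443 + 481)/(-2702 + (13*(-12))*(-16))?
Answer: -481/103 ≈ -4.6699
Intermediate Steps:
-(-1*1443 + 481)/(-2702 + (13*(-12))*(-16)) = -(-1443 + 481)/(-2702 - 156*(-16)) = -(-962)/(-2702 + 2496) = -(-962)/(-206) = -(-962)*(-1)/206 = -1*481/103 = -481/103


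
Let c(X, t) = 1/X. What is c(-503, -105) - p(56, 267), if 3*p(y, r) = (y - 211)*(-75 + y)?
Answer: -1481338/1509 ≈ -981.67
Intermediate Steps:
p(y, r) = (-211 + y)*(-75 + y)/3 (p(y, r) = ((y - 211)*(-75 + y))/3 = ((-211 + y)*(-75 + y))/3 = (-211 + y)*(-75 + y)/3)
c(-503, -105) - p(56, 267) = 1/(-503) - (5275 - 286/3*56 + (1/3)*56**2) = -1/503 - (5275 - 16016/3 + (1/3)*3136) = -1/503 - (5275 - 16016/3 + 3136/3) = -1/503 - 1*2945/3 = -1/503 - 2945/3 = -1481338/1509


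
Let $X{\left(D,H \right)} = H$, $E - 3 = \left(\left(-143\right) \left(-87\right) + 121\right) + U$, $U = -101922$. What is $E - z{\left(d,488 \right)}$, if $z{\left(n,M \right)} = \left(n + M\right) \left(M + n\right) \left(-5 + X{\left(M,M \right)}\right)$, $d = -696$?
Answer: $-20985869$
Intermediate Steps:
$E = -89357$ ($E = 3 + \left(\left(\left(-143\right) \left(-87\right) + 121\right) - 101922\right) = 3 + \left(\left(12441 + 121\right) - 101922\right) = 3 + \left(12562 - 101922\right) = 3 - 89360 = -89357$)
$z{\left(n,M \right)} = \left(M + n\right)^{2} \left(-5 + M\right)$ ($z{\left(n,M \right)} = \left(n + M\right) \left(M + n\right) \left(-5 + M\right) = \left(M + n\right) \left(M + n\right) \left(-5 + M\right) = \left(M + n\right)^{2} \left(-5 + M\right)$)
$E - z{\left(d,488 \right)} = -89357 - \left(488 - 696\right)^{2} \left(-5 + 488\right) = -89357 - \left(-208\right)^{2} \cdot 483 = -89357 - 43264 \cdot 483 = -89357 - 20896512 = -20985869$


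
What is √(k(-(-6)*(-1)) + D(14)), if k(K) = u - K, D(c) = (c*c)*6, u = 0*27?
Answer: √1182 ≈ 34.380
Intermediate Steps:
u = 0
D(c) = 6*c² (D(c) = c²*6 = 6*c²)
k(K) = -K (k(K) = 0 - K = -K)
√(k(-(-6)*(-1)) + D(14)) = √(-(-1)*(-6*(-1)) + 6*14²) = √(-(-1)*6 + 6*196) = √(-1*(-6) + 1176) = √(6 + 1176) = √1182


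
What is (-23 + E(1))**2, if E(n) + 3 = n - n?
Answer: 676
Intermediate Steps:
E(n) = -3 (E(n) = -3 + (n - n) = -3 + 0 = -3)
(-23 + E(1))**2 = (-23 - 3)**2 = (-26)**2 = 676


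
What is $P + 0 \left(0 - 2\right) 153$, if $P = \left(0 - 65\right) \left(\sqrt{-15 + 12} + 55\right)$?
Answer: $-3575 - 65 i \sqrt{3} \approx -3575.0 - 112.58 i$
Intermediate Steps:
$P = -3575 - 65 i \sqrt{3}$ ($P = - 65 \left(\sqrt{-3} + 55\right) = - 65 \left(i \sqrt{3} + 55\right) = - 65 \left(55 + i \sqrt{3}\right) = -3575 - 65 i \sqrt{3} \approx -3575.0 - 112.58 i$)
$P + 0 \left(0 - 2\right) 153 = \left(-3575 - 65 i \sqrt{3}\right) + 0 \left(0 - 2\right) 153 = \left(-3575 - 65 i \sqrt{3}\right) + 0 \left(-2\right) 153 = \left(-3575 - 65 i \sqrt{3}\right) + 0 \cdot 153 = \left(-3575 - 65 i \sqrt{3}\right) + 0 = -3575 - 65 i \sqrt{3}$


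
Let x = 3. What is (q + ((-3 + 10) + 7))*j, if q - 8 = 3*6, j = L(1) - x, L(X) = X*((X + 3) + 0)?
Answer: 40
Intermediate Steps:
L(X) = X*(3 + X) (L(X) = X*((3 + X) + 0) = X*(3 + X))
j = 1 (j = 1*(3 + 1) - 1*3 = 1*4 - 3 = 4 - 3 = 1)
q = 26 (q = 8 + 3*6 = 8 + 18 = 26)
(q + ((-3 + 10) + 7))*j = (26 + ((-3 + 10) + 7))*1 = (26 + (7 + 7))*1 = (26 + 14)*1 = 40*1 = 40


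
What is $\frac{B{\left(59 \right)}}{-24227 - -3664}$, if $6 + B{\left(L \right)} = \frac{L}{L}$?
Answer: $\frac{5}{20563} \approx 0.00024316$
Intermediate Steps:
$B{\left(L \right)} = -5$ ($B{\left(L \right)} = -6 + \frac{L}{L} = -6 + 1 = -5$)
$\frac{B{\left(59 \right)}}{-24227 - -3664} = - \frac{5}{-24227 - -3664} = - \frac{5}{-24227 + 3664} = - \frac{5}{-20563} = \left(-5\right) \left(- \frac{1}{20563}\right) = \frac{5}{20563}$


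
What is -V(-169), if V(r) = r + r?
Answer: 338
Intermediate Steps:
V(r) = 2*r
-V(-169) = -2*(-169) = -1*(-338) = 338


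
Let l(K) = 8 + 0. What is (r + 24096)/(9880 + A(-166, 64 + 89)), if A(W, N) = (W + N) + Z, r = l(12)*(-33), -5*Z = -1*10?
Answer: 23832/9869 ≈ 2.4148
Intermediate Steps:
l(K) = 8
Z = 2 (Z = -(-1)*10/5 = -⅕*(-10) = 2)
r = -264 (r = 8*(-33) = -264)
A(W, N) = 2 + N + W (A(W, N) = (W + N) + 2 = (N + W) + 2 = 2 + N + W)
(r + 24096)/(9880 + A(-166, 64 + 89)) = (-264 + 24096)/(9880 + (2 + (64 + 89) - 166)) = 23832/(9880 + (2 + 153 - 166)) = 23832/(9880 - 11) = 23832/9869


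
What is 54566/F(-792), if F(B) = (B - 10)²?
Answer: 27283/321602 ≈ 0.084835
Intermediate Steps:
F(B) = (-10 + B)²
54566/F(-792) = 54566/((-10 - 792)²) = 54566/((-802)²) = 54566/643204 = 54566*(1/643204) = 27283/321602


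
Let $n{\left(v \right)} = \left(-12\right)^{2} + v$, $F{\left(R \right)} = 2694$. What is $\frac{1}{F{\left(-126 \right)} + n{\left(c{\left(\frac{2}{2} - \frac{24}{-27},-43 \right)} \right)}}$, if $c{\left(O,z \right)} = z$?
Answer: $\frac{1}{2795} \approx 0.00035778$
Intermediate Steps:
$n{\left(v \right)} = 144 + v$
$\frac{1}{F{\left(-126 \right)} + n{\left(c{\left(\frac{2}{2} - \frac{24}{-27},-43 \right)} \right)}} = \frac{1}{2694 + \left(144 - 43\right)} = \frac{1}{2694 + 101} = \frac{1}{2795}$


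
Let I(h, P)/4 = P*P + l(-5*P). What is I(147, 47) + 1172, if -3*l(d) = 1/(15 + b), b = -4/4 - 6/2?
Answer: 330260/33 ≈ 10008.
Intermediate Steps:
b = -4 (b = -4*¼ - 6*½ = -1 - 3 = -4)
l(d) = -1/33 (l(d) = -1/(3*(15 - 4)) = -⅓/11 = -⅓*1/11 = -1/33)
I(h, P) = -4/33 + 4*P² (I(h, P) = 4*(P*P - 1/33) = 4*(P² - 1/33) = 4*(-1/33 + P²) = -4/33 + 4*P²)
I(147, 47) + 1172 = (-4/33 + 4*47²) + 1172 = (-4/33 + 4*2209) + 1172 = (-4/33 + 8836) + 1172 = 291584/33 + 1172 = 330260/33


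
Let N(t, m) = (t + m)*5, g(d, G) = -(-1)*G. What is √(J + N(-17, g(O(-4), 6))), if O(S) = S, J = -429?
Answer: 22*I ≈ 22.0*I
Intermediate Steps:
g(d, G) = G
N(t, m) = 5*m + 5*t (N(t, m) = (m + t)*5 = 5*m + 5*t)
√(J + N(-17, g(O(-4), 6))) = √(-429 + (5*6 + 5*(-17))) = √(-429 + (30 - 85)) = √(-429 - 55) = √(-484) = 22*I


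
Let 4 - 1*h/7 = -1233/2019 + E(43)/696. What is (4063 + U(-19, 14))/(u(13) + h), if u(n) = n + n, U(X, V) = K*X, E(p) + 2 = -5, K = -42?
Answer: 2276931288/27329401 ≈ 83.314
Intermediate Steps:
E(p) = -7 (E(p) = -2 - 5 = -7)
U(X, V) = -42*X
u(n) = 2*n
h = 15150793/468408 (h = 28 - 7*(-1233/2019 - 7/696) = 28 - 7*(-1233*1/2019 - 7*1/696) = 28 - 7*(-411/673 - 7/696) = 28 - 7*(-290767/468408) = 28 + 2035369/468408 = 15150793/468408 ≈ 32.345)
(4063 + U(-19, 14))/(u(13) + h) = (4063 - 42*(-19))/(2*13 + 15150793/468408) = (4063 + 798)/(26 + 15150793/468408) = 4861/(27329401/468408) = 4861*(468408/27329401) = 2276931288/27329401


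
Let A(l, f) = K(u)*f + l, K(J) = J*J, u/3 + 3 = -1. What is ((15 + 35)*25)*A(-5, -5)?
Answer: -906250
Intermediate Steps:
u = -12 (u = -9 + 3*(-1) = -9 - 3 = -12)
K(J) = J²
A(l, f) = l + 144*f (A(l, f) = (-12)²*f + l = 144*f + l = l + 144*f)
((15 + 35)*25)*A(-5, -5) = ((15 + 35)*25)*(-5 + 144*(-5)) = (50*25)*(-5 - 720) = 1250*(-725) = -906250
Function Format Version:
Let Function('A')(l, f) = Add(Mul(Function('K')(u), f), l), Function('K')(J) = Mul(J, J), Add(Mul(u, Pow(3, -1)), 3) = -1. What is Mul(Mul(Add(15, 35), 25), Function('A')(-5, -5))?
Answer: -906250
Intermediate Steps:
u = -12 (u = Add(-9, Mul(3, -1)) = Add(-9, -3) = -12)
Function('K')(J) = Pow(J, 2)
Function('A')(l, f) = Add(l, Mul(144, f)) (Function('A')(l, f) = Add(Mul(Pow(-12, 2), f), l) = Add(Mul(144, f), l) = Add(l, Mul(144, f)))
Mul(Mul(Add(15, 35), 25), Function('A')(-5, -5)) = Mul(Mul(Add(15, 35), 25), Add(-5, Mul(144, -5))) = Mul(Mul(50, 25), Add(-5, -720)) = Mul(1250, -725) = -906250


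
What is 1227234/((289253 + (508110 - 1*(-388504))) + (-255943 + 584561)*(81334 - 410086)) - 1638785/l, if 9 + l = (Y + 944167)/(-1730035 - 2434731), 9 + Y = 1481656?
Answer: 122889936441783443879453/718573839848728542 ≈ 1.7102e+5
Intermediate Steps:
Y = 1481647 (Y = -9 + 1481656 = 1481647)
l = -19954354/2082383 (l = -9 + (1481647 + 944167)/(-1730035 - 2434731) = -9 + 2425814/(-4164766) = -9 + 2425814*(-1/4164766) = -9 - 1212907/2082383 = -19954354/2082383 ≈ -9.5825)
1227234/((289253 + (508110 - 1*(-388504))) + (-255943 + 584561)*(81334 - 410086)) - 1638785/l = 1227234/((289253 + (508110 - 1*(-388504))) + (-255943 + 584561)*(81334 - 410086)) - 1638785/(-19954354/2082383) = 1227234/((289253 + (508110 + 388504)) + 328618*(-328752)) - 1638785*(-2082383/19954354) = 1227234/((289253 + 896614) - 108033824736) + 3412578024655/19954354 = 1227234/(1185867 - 108033824736) + 3412578024655/19954354 = 1227234/(-108032638869) + 3412578024655/19954354 = 1227234*(-1/108032638869) + 3412578024655/19954354 = -409078/36010879623 + 3412578024655/19954354 = 122889936441783443879453/718573839848728542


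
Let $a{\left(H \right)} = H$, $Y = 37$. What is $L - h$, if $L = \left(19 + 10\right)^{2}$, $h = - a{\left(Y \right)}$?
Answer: $878$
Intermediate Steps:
$h = -37$ ($h = \left(-1\right) 37 = -37$)
$L = 841$ ($L = 29^{2} = 841$)
$L - h = 841 - -37 = 841 + 37 = 878$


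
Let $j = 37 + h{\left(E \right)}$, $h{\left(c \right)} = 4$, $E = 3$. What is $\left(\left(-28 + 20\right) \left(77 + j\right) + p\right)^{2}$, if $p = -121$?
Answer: $1134225$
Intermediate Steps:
$j = 41$ ($j = 37 + 4 = 41$)
$\left(\left(-28 + 20\right) \left(77 + j\right) + p\right)^{2} = \left(\left(-28 + 20\right) \left(77 + 41\right) - 121\right)^{2} = \left(\left(-8\right) 118 - 121\right)^{2} = \left(-944 - 121\right)^{2} = \left(-1065\right)^{2} = 1134225$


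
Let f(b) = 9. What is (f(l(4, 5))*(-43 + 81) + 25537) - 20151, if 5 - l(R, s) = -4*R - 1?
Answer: 5728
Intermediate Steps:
l(R, s) = 6 + 4*R (l(R, s) = 5 - (-4*R - 1) = 5 - (-1 - 4*R) = 5 + (1 + 4*R) = 6 + 4*R)
(f(l(4, 5))*(-43 + 81) + 25537) - 20151 = (9*(-43 + 81) + 25537) - 20151 = (9*38 + 25537) - 20151 = (342 + 25537) - 20151 = 25879 - 20151 = 5728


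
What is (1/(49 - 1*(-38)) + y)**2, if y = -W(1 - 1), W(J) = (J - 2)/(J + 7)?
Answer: 32761/370881 ≈ 0.088333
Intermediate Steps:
W(J) = (-2 + J)/(7 + J)
y = 2/7 (y = -(-2 + (1 - 1))/(7 + (1 - 1)) = -(-2 + 0)/(7 + 0) = -(-2)/7 = -1*(-2/7) = 2/7 ≈ 0.28571)
(1/(49 - 1*(-38)) + y)**2 = (1/(49 - 1*(-38)) + 2/7)**2 = (1/(49 + 38) + 2/7)**2 = (1/87 + 2/7)**2 = (181/609)**2 = 32761/370881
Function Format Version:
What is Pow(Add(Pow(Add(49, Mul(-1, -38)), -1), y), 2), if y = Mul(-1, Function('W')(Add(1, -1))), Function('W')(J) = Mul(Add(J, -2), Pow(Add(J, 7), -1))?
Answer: Rational(32761, 370881) ≈ 0.088333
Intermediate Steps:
Function('W')(J) = Mul(Pow(Add(7, J), -1), Add(-2, J)) (Function('W')(J) = Mul(Add(-2, J), Pow(Add(7, J), -1)) = Mul(Pow(Add(7, J), -1), Add(-2, J)))
y = Rational(2, 7) (y = Mul(-1, Mul(Pow(Add(7, Add(1, -1)), -1), Add(-2, Add(1, -1)))) = Mul(-1, Mul(Pow(Add(7, 0), -1), Add(-2, 0))) = Mul(-1, Mul(Pow(7, -1), -2)) = Mul(-1, Mul(Rational(1, 7), -2)) = Mul(-1, Rational(-2, 7)) = Rational(2, 7) ≈ 0.28571)
Pow(Add(Pow(Add(49, Mul(-1, -38)), -1), y), 2) = Pow(Add(Pow(Add(49, Mul(-1, -38)), -1), Rational(2, 7)), 2) = Pow(Add(Pow(Add(49, 38), -1), Rational(2, 7)), 2) = Pow(Add(Pow(87, -1), Rational(2, 7)), 2) = Pow(Add(Rational(1, 87), Rational(2, 7)), 2) = Pow(Rational(181, 609), 2) = Rational(32761, 370881)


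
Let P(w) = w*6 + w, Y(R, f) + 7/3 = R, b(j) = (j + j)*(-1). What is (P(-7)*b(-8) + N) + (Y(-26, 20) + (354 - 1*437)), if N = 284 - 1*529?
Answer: -3421/3 ≈ -1140.3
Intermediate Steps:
N = -245 (N = 284 - 529 = -245)
b(j) = -2*j (b(j) = (2*j)*(-1) = -2*j)
Y(R, f) = -7/3 + R
P(w) = 7*w (P(w) = 6*w + w = 7*w)
(P(-7)*b(-8) + N) + (Y(-26, 20) + (354 - 1*437)) = ((7*(-7))*(-2*(-8)) - 245) + ((-7/3 - 26) + (354 - 1*437)) = (-49*16 - 245) + (-85/3 + (354 - 437)) = (-784 - 245) + (-85/3 - 83) = -1029 - 334/3 = -3421/3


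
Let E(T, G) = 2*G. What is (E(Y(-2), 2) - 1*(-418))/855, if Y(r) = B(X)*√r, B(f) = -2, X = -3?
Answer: 422/855 ≈ 0.49357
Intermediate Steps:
Y(r) = -2*√r
(E(Y(-2), 2) - 1*(-418))/855 = (2*2 - 1*(-418))/855 = (4 + 418)*(1/855) = 422*(1/855) = 422/855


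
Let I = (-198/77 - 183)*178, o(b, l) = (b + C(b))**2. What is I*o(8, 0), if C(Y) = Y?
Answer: -59192832/7 ≈ -8.4561e+6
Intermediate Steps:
o(b, l) = 4*b**2 (o(b, l) = (b + b)**2 = (2*b)**2 = 4*b**2)
I = -231222/7 (I = (-198*1/77 - 183)*178 = (-18/7 - 183)*178 = -1299/7*178 = -231222/7 ≈ -33032.)
I*o(8, 0) = -924888*8**2/7 = -924888*64/7 = -231222/7*256 = -59192832/7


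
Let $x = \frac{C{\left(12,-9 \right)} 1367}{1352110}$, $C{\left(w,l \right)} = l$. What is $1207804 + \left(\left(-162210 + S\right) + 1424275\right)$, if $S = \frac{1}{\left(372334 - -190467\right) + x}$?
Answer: $\frac{1879493367165579393}{760968847807} \approx 2.4699 \cdot 10^{6}$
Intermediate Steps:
$x = - \frac{12303}{1352110}$ ($x = \frac{\left(-9\right) 1367}{1352110} = \left(-12303\right) \frac{1}{1352110} = - \frac{12303}{1352110} \approx -0.0090991$)
$S = \frac{1352110}{760968847807}$ ($S = \frac{1}{\left(372334 - -190467\right) - \frac{12303}{1352110}} = \frac{1}{\left(372334 + 190467\right) - \frac{12303}{1352110}} = \frac{1}{562801 - \frac{12303}{1352110}} = \frac{1}{\frac{760968847807}{1352110}} = \frac{1352110}{760968847807} \approx 1.7768 \cdot 10^{-6}$)
$1207804 + \left(\left(-162210 + S\right) + 1424275\right) = 1207804 + \left(\left(-162210 + \frac{1352110}{760968847807}\right) + 1424275\right) = 1207804 + \left(- \frac{123436756801421360}{760968847807} + 1424275\right) = 1207804 + \frac{960392148908893565}{760968847807} = \frac{1879493367165579393}{760968847807}$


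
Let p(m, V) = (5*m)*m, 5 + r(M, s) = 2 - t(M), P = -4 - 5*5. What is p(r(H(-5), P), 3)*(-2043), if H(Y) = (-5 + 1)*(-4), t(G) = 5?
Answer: -653760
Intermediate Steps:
P = -29 (P = -4 - 25 = -29)
H(Y) = 16 (H(Y) = -4*(-4) = 16)
r(M, s) = -8 (r(M, s) = -5 + (2 - 1*5) = -5 + (2 - 5) = -5 - 3 = -8)
p(m, V) = 5*m**2
p(r(H(-5), P), 3)*(-2043) = (5*(-8)**2)*(-2043) = (5*64)*(-2043) = 320*(-2043) = -653760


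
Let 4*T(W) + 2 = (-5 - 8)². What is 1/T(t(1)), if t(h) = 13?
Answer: 4/167 ≈ 0.023952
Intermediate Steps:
T(W) = 167/4 (T(W) = -½ + (-5 - 8)²/4 = -½ + (¼)*(-13)² = -½ + (¼)*169 = -½ + 169/4 = 167/4)
1/T(t(1)) = 1/(167/4) = 4/167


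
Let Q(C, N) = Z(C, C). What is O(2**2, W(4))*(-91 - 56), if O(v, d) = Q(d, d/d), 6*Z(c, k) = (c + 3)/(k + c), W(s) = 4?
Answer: -343/16 ≈ -21.438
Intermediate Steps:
Z(c, k) = (3 + c)/(6*(c + k)) (Z(c, k) = ((c + 3)/(k + c))/6 = ((3 + c)/(c + k))/6 = (3 + c)/(6*(c + k)))
Q(C, N) = (3 + C)/(12*C) (Q(C, N) = (3 + C)/(6*(C + C)) = (3 + C)/(6*((2*C))) = (1/(2*C))*(3 + C)/6 = (3 + C)/(12*C))
O(v, d) = (3 + d)/(12*d)
O(2**2, W(4))*(-91 - 56) = ((1/12)*(3 + 4)/4)*(-91 - 56) = ((1/12)*(1/4)*7)*(-147) = (7/48)*(-147) = -343/16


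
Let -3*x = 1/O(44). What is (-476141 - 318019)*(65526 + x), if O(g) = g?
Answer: -572419343580/11 ≈ -5.2038e+10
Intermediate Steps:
x = -1/132 (x = -⅓/44 = -⅓*1/44 = -1/132 ≈ -0.0075758)
(-476141 - 318019)*(65526 + x) = (-476141 - 318019)*(65526 - 1/132) = -794160*8649431/132 = -572419343580/11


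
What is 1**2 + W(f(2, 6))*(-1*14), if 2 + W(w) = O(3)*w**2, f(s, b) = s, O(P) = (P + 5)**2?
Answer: -3555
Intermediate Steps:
O(P) = (5 + P)**2
W(w) = -2 + 64*w**2 (W(w) = -2 + (5 + 3)**2*w**2 = -2 + 8**2*w**2 = -2 + 64*w**2)
1**2 + W(f(2, 6))*(-1*14) = 1**2 + (-2 + 64*2**2)*(-1*14) = 1 + (-2 + 64*4)*(-14) = 1 + (-2 + 256)*(-14) = 1 + 254*(-14) = 1 - 3556 = -3555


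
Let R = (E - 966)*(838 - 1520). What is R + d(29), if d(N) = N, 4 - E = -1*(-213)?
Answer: 801379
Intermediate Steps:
E = -209 (E = 4 - (-1)*(-213) = 4 - 1*213 = 4 - 213 = -209)
R = 801350 (R = (-209 - 966)*(838 - 1520) = -1175*(-682) = 801350)
R + d(29) = 801350 + 29 = 801379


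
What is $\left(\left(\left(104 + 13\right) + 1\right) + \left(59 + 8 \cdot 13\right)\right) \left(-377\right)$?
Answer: $-105937$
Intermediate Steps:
$\left(\left(\left(104 + 13\right) + 1\right) + \left(59 + 8 \cdot 13\right)\right) \left(-377\right) = \left(\left(117 + 1\right) + \left(59 + 104\right)\right) \left(-377\right) = \left(118 + 163\right) \left(-377\right) = 281 \left(-377\right) = -105937$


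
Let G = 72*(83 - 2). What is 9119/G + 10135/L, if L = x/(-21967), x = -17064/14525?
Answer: 10914011947597/57591 ≈ 1.8951e+8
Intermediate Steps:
x = -17064/14525 (x = -17064*1/14525 = -17064/14525 ≈ -1.1748)
L = 17064/319070675 (L = -17064/14525/(-21967) = -17064/14525*(-1/21967) = 17064/319070675 ≈ 5.3480e-5)
G = 5832 (G = 72*81 = 5832)
9119/G + 10135/L = 9119/5832 + 10135/(17064/319070675) = 9119*(1/5832) + 10135*(319070675/17064) = 9119/5832 + 3233781291125/17064 = 10914011947597/57591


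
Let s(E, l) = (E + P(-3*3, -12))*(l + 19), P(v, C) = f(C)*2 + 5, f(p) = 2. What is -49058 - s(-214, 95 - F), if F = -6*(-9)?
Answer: -36758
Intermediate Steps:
P(v, C) = 9 (P(v, C) = 2*2 + 5 = 4 + 5 = 9)
F = 54
s(E, l) = (9 + E)*(19 + l) (s(E, l) = (E + 9)*(l + 19) = (9 + E)*(19 + l))
-49058 - s(-214, 95 - F) = -49058 - (171 + 9*(95 - 1*54) + 19*(-214) - 214*(95 - 1*54)) = -49058 - (171 + 9*(95 - 54) - 4066 - 214*(95 - 54)) = -49058 - (171 + 9*41 - 4066 - 214*41) = -49058 - (171 + 369 - 4066 - 8774) = -49058 - 1*(-12300) = -49058 + 12300 = -36758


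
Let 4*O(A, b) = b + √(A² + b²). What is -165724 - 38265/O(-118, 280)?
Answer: -566171044/3481 - 76530*√23081/3481 ≈ -1.6599e+5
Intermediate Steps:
O(A, b) = b/4 + √(A² + b²)/4 (O(A, b) = (b + √(A² + b²))/4 = b/4 + √(A² + b²)/4)
-165724 - 38265/O(-118, 280) = -165724 - 38265/((¼)*280 + √((-118)² + 280²)/4) = -165724 - 38265/(70 + √(13924 + 78400)/4) = -165724 - 38265/(70 + √92324/4) = -165724 - 38265/(70 + (2*√23081)/4) = -165724 - 38265/(70 + √23081/2)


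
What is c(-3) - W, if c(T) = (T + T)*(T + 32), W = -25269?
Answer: 25095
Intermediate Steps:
c(T) = 2*T*(32 + T) (c(T) = (2*T)*(32 + T) = 2*T*(32 + T))
c(-3) - W = 2*(-3)*(32 - 3) - 1*(-25269) = 2*(-3)*29 + 25269 = -174 + 25269 = 25095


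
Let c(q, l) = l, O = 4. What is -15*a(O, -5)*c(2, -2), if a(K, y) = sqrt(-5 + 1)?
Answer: 60*I ≈ 60.0*I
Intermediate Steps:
a(K, y) = 2*I (a(K, y) = sqrt(-4) = 2*I)
-15*a(O, -5)*c(2, -2) = -15*2*I*(-2) = -(-60)*I = 60*I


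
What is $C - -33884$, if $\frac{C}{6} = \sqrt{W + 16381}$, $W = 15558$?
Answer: $33884 + 246 \sqrt{19} \approx 34956.0$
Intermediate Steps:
$C = 246 \sqrt{19}$ ($C = 6 \sqrt{15558 + 16381} = 6 \sqrt{31939} = 6 \cdot 41 \sqrt{19} = 246 \sqrt{19} \approx 1072.3$)
$C - -33884 = 246 \sqrt{19} - -33884 = 246 \sqrt{19} + 33884 = 33884 + 246 \sqrt{19}$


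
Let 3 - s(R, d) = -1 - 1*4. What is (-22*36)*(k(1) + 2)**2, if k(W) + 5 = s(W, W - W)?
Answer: -19800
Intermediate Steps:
s(R, d) = 8 (s(R, d) = 3 - (-1 - 1*4) = 3 - (-1 - 4) = 3 - 1*(-5) = 3 + 5 = 8)
k(W) = 3 (k(W) = -5 + 8 = 3)
(-22*36)*(k(1) + 2)**2 = (-22*36)*(3 + 2)**2 = -792*5**2 = -792*25 = -19800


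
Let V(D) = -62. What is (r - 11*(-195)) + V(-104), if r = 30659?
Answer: 32742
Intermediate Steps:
(r - 11*(-195)) + V(-104) = (30659 - 11*(-195)) - 62 = (30659 + 2145) - 62 = 32804 - 62 = 32742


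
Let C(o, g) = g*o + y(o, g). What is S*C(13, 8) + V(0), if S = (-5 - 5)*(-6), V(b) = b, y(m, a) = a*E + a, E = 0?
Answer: 6720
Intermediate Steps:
y(m, a) = a (y(m, a) = a*0 + a = 0 + a = a)
C(o, g) = g + g*o (C(o, g) = g*o + g = g + g*o)
S = 60 (S = -10*(-6) = 60)
S*C(13, 8) + V(0) = 60*(8*(1 + 13)) + 0 = 60*(8*14) + 0 = 60*112 + 0 = 6720 + 0 = 6720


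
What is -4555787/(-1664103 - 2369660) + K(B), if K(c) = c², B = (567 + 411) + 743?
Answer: 11947369193470/4033763 ≈ 2.9618e+6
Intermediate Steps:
B = 1721 (B = 978 + 743 = 1721)
-4555787/(-1664103 - 2369660) + K(B) = -4555787/(-1664103 - 2369660) + 1721² = -4555787/(-4033763) + 2961841 = -4555787*(-1/4033763) + 2961841 = 4555787/4033763 + 2961841 = 11947369193470/4033763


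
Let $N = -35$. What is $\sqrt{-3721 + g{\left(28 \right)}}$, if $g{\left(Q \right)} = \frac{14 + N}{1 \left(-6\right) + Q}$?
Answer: $\frac{i \sqrt{1801426}}{22} \approx 61.008 i$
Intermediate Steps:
$g{\left(Q \right)} = - \frac{21}{-6 + Q}$ ($g{\left(Q \right)} = \frac{14 - 35}{1 \left(-6\right) + Q} = - \frac{21}{-6 + Q}$)
$\sqrt{-3721 + g{\left(28 \right)}} = \sqrt{-3721 - \frac{21}{-6 + 28}} = \sqrt{-3721 - \frac{21}{22}} = \sqrt{- \frac{81883}{22}} = \frac{i \sqrt{1801426}}{22}$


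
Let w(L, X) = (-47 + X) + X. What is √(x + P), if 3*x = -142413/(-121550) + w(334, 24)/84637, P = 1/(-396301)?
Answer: √2336997655612004814727149894042/2446198203859410 ≈ 0.62494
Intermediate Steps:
w(L, X) = -47 + 2*X
P = -1/396301 ≈ -2.5233e-6
x = 12053530631/30862882050 (x = (-142413/(-121550) + (-47 + 2*24)/84637)/3 = (-142413*(-1/121550) + (-47 + 48)*(1/84637))/3 = (142413/121550 + 1*(1/84637))/3 = (142413/121550 + 1/84637)/3 = (⅓)*(12053530631/10287627350) = 12053530631/30862882050 ≈ 0.39055)
√(x + P) = √(12053530631/30862882050 - 1/396301) = √(4776795379713881/12230991019297050) = √2336997655612004814727149894042/2446198203859410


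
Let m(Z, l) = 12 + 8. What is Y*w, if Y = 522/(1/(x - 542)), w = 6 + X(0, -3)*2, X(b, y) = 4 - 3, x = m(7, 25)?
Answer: -2179872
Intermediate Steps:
m(Z, l) = 20
x = 20
X(b, y) = 1
w = 8 (w = 6 + 1*2 = 6 + 2 = 8)
Y = -272484 (Y = 522/(1/(20 - 542)) = 522/(1/(-522)) = 522/(-1/522) = 522*(-522) = -272484)
Y*w = -272484*8 = -2179872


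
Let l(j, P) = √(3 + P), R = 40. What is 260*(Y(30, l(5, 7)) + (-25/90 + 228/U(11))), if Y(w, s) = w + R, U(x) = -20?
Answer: 136474/9 ≈ 15164.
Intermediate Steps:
Y(w, s) = 40 + w (Y(w, s) = w + 40 = 40 + w)
260*(Y(30, l(5, 7)) + (-25/90 + 228/U(11))) = 260*((40 + 30) + (-25/90 + 228/(-20))) = 260*(70 + (-25*1/90 + 228*(-1/20))) = 260*(70 + (-5/18 - 57/5)) = 260*(70 - 1051/90) = 260*(5249/90) = 136474/9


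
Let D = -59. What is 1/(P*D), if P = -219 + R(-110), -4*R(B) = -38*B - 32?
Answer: 1/74104 ≈ 1.3495e-5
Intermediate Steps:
R(B) = 8 + 19*B/2 (R(B) = -(-38*B - 32)/4 = -(-32 - 38*B)/4 = 8 + 19*B/2)
P = -1256 (P = -219 + (8 + (19/2)*(-110)) = -219 + (8 - 1045) = -219 - 1037 = -1256)
1/(P*D) = 1/(-1256*(-59)) = 1/74104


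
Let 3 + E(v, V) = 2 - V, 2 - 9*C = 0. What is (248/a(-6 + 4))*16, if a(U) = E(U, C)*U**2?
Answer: -8928/11 ≈ -811.64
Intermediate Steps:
C = 2/9 (C = 2/9 - 1/9*0 = 2/9 + 0 = 2/9 ≈ 0.22222)
E(v, V) = -1 - V (E(v, V) = -3 + (2 - V) = -1 - V)
a(U) = -11*U**2/9 (a(U) = (-1 - 1*2/9)*U**2 = (-1 - 2/9)*U**2 = -11*U**2/9)
(248/a(-6 + 4))*16 = (248/((-11*(-6 + 4)**2/9)))*16 = (248/((-11/9*(-2)**2)))*16 = (248/((-11/9*4)))*16 = (248/(-44/9))*16 = (248*(-9/44))*16 = -558/11*16 = -8928/11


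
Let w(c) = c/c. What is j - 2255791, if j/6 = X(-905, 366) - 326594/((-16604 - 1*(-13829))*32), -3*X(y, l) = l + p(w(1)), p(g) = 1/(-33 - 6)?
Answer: -651226154417/288600 ≈ -2.2565e+6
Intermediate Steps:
w(c) = 1
p(g) = -1/39 (p(g) = 1/(-39) = -1/39)
X(y, l) = 1/117 - l/3 (X(y, l) = -(l - 1/39)/3 = -(-1/39 + l)/3 = 1/117 - l/3)
j = -204871817/288600 (j = 6*((1/117 - ⅓*366) - 326594/((-16604 - 1*(-13829))*32)) = 6*((1/117 - 122) - 326594/((-16604 + 13829)*32)) = 6*(-14273/117 - 326594/((-2775*32))) = 6*(-14273/117 - 326594/(-88800)) = 6*(-14273/117 - 326594*(-1)/88800) = 6*(-14273/117 - 1*(-163297/44400)) = 6*(-14273/117 + 163297/44400) = 6*(-204871817/1731600) = -204871817/288600 ≈ -709.88)
j - 2255791 = -204871817/288600 - 2255791 = -651226154417/288600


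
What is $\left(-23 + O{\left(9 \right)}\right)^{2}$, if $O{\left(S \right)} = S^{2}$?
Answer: $3364$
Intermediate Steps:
$\left(-23 + O{\left(9 \right)}\right)^{2} = \left(-23 + 9^{2}\right)^{2} = \left(-23 + 81\right)^{2} = 58^{2} = 3364$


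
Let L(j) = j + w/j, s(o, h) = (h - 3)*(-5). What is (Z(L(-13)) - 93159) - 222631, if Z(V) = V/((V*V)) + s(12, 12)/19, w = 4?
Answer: -1038009762/3287 ≈ -3.1579e+5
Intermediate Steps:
s(o, h) = 15 - 5*h (s(o, h) = (-3 + h)*(-5) = 15 - 5*h)
L(j) = j + 4/j
Z(V) = -45/19 + 1/V (Z(V) = V/((V*V)) + (15 - 5*12)/19 = V/(V²) + (15 - 60)*(1/19) = V/V² - 45*1/19 = 1/V - 45/19 = -45/19 + 1/V)
(Z(L(-13)) - 93159) - 222631 = ((-45/19 + 1/(-13 + 4/(-13))) - 93159) - 222631 = ((-45/19 + 1/(-13 + 4*(-1/13))) - 93159) - 222631 = ((-45/19 + 1/(-13 - 4/13)) - 93159) - 222631 = ((-45/19 + 1/(-173/13)) - 93159) - 222631 = ((-45/19 - 13/173) - 93159) - 222631 = (-8032/3287 - 93159) - 222631 = -306221665/3287 - 222631 = -1038009762/3287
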